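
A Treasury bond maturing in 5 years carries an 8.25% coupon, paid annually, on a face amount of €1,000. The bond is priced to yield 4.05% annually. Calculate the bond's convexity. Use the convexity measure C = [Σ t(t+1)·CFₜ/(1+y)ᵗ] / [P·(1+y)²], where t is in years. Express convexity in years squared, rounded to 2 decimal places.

With y = 0.0405:
  t   CF        PV=CF/(1+0.0405)^t    t·PV        t(t+1)·PV
  1        82.50        79.2888        79.2888         158.5776
  2        82.50        76.2026       152.4052         457.2156
  3        82.50        73.2365       219.7096         878.8382
  4        82.50        70.3859       281.5436       1,407.7178
  5     1,082.50       887.6004     4,438.0019      26,628.0116
  Σ                  1,186.7142     5,170.9490      29,530.3608
P = 1,186.7142.
Convexity = Σ t(t+1)·PV / [P·(1+y)²] = 29,530.3608 / (1,186.7142 × 1.082640) = 22.98468.

22.98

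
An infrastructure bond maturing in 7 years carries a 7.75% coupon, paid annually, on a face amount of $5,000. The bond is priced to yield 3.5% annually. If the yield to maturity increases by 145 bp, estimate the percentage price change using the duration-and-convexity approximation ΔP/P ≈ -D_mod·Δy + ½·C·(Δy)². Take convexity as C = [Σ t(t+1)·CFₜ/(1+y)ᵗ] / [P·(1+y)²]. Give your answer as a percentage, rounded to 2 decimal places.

With y = 0.035:
  t   CF        PV=CF/(1+0.035)^t    t·PV        t(t+1)·PV
  1       387.50       374.3961       374.3961         748.7923
  2       387.50       361.7354       723.4708       2,170.4124
  3       387.50       349.5028     1,048.5084       4,194.0336
  4       387.50       337.6839     1,350.7355       6,753.6773
  5       387.50       326.2646     1,631.3230       9,787.9381
  6       387.50       315.2315     1,891.3890      13,239.7230
  7     5,387.50     4,234.5263    29,641.6841     237,133.4728
  Σ                  6,299.3406    36,661.5069     274,028.0494
P = 6,299.3406; D_Mac = 5.81990 yrs; D_mod = 5.62309 yrs; C = 40.60871.
Duration effect: -5.62309 × (+0.0145) = -0.081535
Convexity effect: 0.5 × 40.60871 × (0.0145)² = +0.0042690
ΔP/P ≈ -0.081535 + 0.0042690 = -0.077266 = -7.7266%.

-7.73%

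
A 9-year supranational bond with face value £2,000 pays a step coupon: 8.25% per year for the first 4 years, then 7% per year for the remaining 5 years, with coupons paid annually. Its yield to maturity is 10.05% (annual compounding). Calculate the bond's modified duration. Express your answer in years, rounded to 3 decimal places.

Periodic yield y = 0.1005. First find Macaulay duration:
  t   CF        PV=CF/(1+0.1005)^t    t·PV
  1       165.00       149.9318       149.9318
  2       165.00       136.2398       272.4795
  3       165.00       123.7980       371.3941
  4       165.00       112.4925       449.9702
  5       140.00        86.7317       433.6584
  6       140.00        78.8112       472.8670
  7       140.00        71.6140       501.2977
  8       140.00        65.0740       520.5922
  9     2,140.00       903.8645     8,134.7809
  Σ                  1,728.5576    11,306.9720
P = 1,728.5576; Macaulay duration = 11,306.9720 / 1,728.5576 = 6.54128 years.
Modified duration = D_Mac / (1 + y) = 6.54128 / 1.1005 = 5.94391 years.

5.944 years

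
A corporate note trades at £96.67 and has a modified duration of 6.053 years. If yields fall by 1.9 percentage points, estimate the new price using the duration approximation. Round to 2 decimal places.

£107.79

Duration approximation: ΔP/P ≈ -D_mod · Δy = -6.053 × (-0.019) = +0.115007.
New price ≈ 96.67 × (1 + 0.115007) = 107.78772669.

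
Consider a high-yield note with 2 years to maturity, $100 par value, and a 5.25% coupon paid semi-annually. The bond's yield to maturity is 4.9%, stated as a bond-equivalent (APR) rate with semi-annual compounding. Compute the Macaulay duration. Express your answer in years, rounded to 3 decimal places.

Periodic yield y = 0.0245. Discount each cash flow and weight by its period:
  t   CF        PV=CF/(1+0.0245)^t    t·PV
  1        2.625         2.5622         2.5622
  2        2.625         2.5010         5.0019
  3        2.625         2.4411         7.3234
  4      102.625        93.1548       372.6193
  Σ                    100.6591       387.5068
Price P = Σ PV = 100.6591.
Macaulay duration = Σ(t·PV) / P = 387.5068 / 100.6591 = 3.84969 half-year periods.
In years: 3.84969 / 2 = 1.92485 years.

1.925 years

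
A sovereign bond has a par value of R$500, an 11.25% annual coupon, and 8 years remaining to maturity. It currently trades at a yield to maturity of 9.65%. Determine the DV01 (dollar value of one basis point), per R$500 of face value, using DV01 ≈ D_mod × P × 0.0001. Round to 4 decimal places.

Periodic yield y = 0.0965.
  t   CF        PV=CF/(1+0.0965)^t    t·PV
  1        56.25        51.2996        51.2996
  2        56.25        46.7849        93.5697
  3        56.25        42.6674       128.0023
  4        56.25        38.9124       155.6496
  5        56.25        35.4878       177.4391
  6        56.25        32.3646       194.1878
  7        56.25        29.5163       206.6142
  8       556.25       266.1956     2,129.5651
  Σ                    543.2287     3,136.3274
P = 543.2287; D_Mac = 5.77349 yrs; D_mod = 5.26538 yrs.
DV01 ≈ 5.26538 × 543.2287 × 0.0001 = 0.286031.

R$0.2860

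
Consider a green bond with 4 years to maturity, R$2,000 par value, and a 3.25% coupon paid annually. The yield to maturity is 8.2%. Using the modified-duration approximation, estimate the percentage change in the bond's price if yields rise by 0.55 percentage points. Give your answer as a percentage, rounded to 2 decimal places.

-1.93%

Periodic yield y = 0.082. Modified duration first:
  t   CF        PV=CF/(1+0.082)^t    t·PV
  1        65.00        60.0739        60.0739
  2        65.00        55.5212       111.0424
  3        65.00        51.3135       153.9405
  4     2,065.00     1,506.6453     6,026.5811
  Σ                  1,673.5539     6,351.6379
P = 1,673.5539; D_Mac = 3.79530 yrs; D_mod = 3.79530/(1+0.082) = 3.50767 yrs.
ΔP/P ≈ -D_mod · Δy = -3.50767 × (+0.0055) = -0.019292 = -1.9292%.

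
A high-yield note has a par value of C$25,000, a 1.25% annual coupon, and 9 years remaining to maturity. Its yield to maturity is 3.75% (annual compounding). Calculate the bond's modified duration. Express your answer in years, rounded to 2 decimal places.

Periodic yield y = 0.0375. First find Macaulay duration:
  t   CF        PV=CF/(1+0.0375)^t    t·PV
  1       312.50       301.2048       301.2048
  2       312.50       290.3179       580.6358
  3       312.50       279.8245       839.4734
  4       312.50       269.7103     1,078.8414
  5       312.50       259.9618     1,299.8089
  6       312.50       250.5656     1,503.3934
  7       312.50       241.5090     1,690.5629
  8       312.50       232.7797     1,862.2379
  9    25,312.50    18,173.6472   163,562.8245
  Σ                 20,299.5208   172,718.9830
P = 20,299.5208; Macaulay duration = 172,718.9830 / 20,299.5208 = 8.50853 years.
Modified duration = D_Mac / (1 + y) = 8.50853 / 1.0375 = 8.20099 years.

8.20 years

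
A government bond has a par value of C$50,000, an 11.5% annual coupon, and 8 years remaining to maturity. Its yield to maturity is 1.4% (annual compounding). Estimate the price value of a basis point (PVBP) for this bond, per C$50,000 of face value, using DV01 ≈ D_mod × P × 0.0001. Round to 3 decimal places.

Periodic yield y = 0.014.
  t   CF        PV=CF/(1+0.014)^t    t·PV
  1     5,750.00     5,670.6114     5,670.6114
  2     5,750.00     5,592.3190    11,184.6379
  3     5,750.00     5,515.1075    16,545.3224
  4     5,750.00     5,438.9620    21,755.8480
  5     5,750.00     5,363.8679    26,819.3393
  6     5,750.00     5,289.8105    31,738.8630
  7     5,750.00     5,216.7756    36,517.4295
  8    55,750.00    49,881.6984   399,053.5868
  Σ                 87,969.1522   549,285.6384
P = 87,969.1522; D_Mac = 6.24407 yrs; D_mod = 6.15786 yrs.
DV01 ≈ 6.15786 × 87,969.1522 × 0.0001 = 54.170181.

C$54.170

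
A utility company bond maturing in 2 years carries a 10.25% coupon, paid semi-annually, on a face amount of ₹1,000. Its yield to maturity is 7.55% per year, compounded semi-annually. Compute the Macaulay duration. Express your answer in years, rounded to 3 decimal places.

1.862 years

Periodic yield y = 0.03775. Discount each cash flow and weight by its period:
  t   CF        PV=CF/(1+0.03775)^t    t·PV
  1        51.25        49.3857        49.3857
  2        51.25        47.5892        95.1784
  3        51.25        45.8581       137.5742
  4     1,051.25       906.4316     3,625.7264
  Σ                  1,049.2646     3,907.8647
Price P = Σ PV = 1,049.2646.
Macaulay duration = Σ(t·PV) / P = 3,907.8647 / 1,049.2646 = 3.72438 half-year periods.
In years: 3.72438 / 2 = 1.86219 years.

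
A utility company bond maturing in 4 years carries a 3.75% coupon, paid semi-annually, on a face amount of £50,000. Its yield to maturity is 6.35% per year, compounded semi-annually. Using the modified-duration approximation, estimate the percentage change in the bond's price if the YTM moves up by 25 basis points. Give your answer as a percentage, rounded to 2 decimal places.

Periodic yield y = 0.03175. Modified duration first:
  t   CF        PV=CF/(1+0.03175)^t    t·PV
  1       937.50       908.6504       908.6504
  2       937.50       880.6885     1,761.3770
  3       937.50       853.5871     2,560.7613
  4       937.50       827.3197     3,309.2788
  5       937.50       801.8606     4,009.3031
  6       937.50       777.1850     4,663.1100
  7       937.50       753.2687     5,272.8810
  8    50,937.50    39,668.1371   317,345.0969
  Σ                 45,470.6971   339,830.4585
P = 45,470.6971; D_Mac = 7.47361 half-year periods = 3.73681 yrs; D_mod = 3.73681/(1+0.03175) = 3.62181 yrs.
ΔP/P ≈ -D_mod · Δy = -3.62181 × (+0.0025) = -0.009055 = -0.9055%.

-0.91%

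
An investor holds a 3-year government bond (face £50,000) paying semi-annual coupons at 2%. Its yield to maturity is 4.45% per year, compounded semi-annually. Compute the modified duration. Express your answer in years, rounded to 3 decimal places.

Periodic yield y = 0.02225. First find Macaulay duration:
  t   CF        PV=CF/(1+0.02225)^t    t·PV
  1       500.00       489.1171       489.1171
  2       500.00       478.4712       956.9423
  3       500.00       468.0569     1,404.1707
  4       500.00       457.8693     1,831.4772
  5       500.00       447.9035     2,239.5173
  6    50,500.00    44,253.6058   265,521.6347
  Σ                 46,595.0237   272,442.8593
P = 46,595.0237; Macaulay duration = 272,442.8593 / 46,595.0237 = 5.84704 half-year periods = 2.92352 years.
Modified duration = D_Mac / (1 + y) = 2.92352 / 1.02225 = 2.85989 years.

2.860 years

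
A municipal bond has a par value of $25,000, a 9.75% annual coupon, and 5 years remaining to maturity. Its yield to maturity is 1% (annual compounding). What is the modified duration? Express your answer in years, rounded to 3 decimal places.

4.286 years

Periodic yield y = 0.01. First find Macaulay duration:
  t   CF        PV=CF/(1+0.01)^t    t·PV
  1     2,437.50     2,413.3663     2,413.3663
  2     2,437.50     2,389.4716     4,778.9432
  3     2,437.50     2,365.8135     7,097.4405
  4     2,437.50     2,342.3896     9,369.5584
  5    27,437.50    26,105.8398   130,529.1990
  Σ                 35,616.8808   154,188.5074
P = 35,616.8808; Macaulay duration = 154,188.5074 / 35,616.8808 = 4.32909 years.
Modified duration = D_Mac / (1 + y) = 4.32909 / 1.01 = 4.28622 years.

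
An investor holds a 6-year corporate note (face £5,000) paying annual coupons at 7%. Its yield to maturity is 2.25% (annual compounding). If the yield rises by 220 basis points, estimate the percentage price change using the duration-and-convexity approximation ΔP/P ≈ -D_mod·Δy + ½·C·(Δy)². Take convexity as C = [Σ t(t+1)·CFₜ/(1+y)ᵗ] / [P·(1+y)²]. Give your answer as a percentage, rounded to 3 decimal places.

-10.409%

With y = 0.0225:
  t   CF        PV=CF/(1+0.0225)^t    t·PV        t(t+1)·PV
  1       350.00       342.2983       342.2983         684.5966
  2       350.00       334.7661       669.5321       2,008.5963
  3       350.00       327.3996       982.1987       3,928.7947
  4       350.00       320.1952     1,280.7807       6,403.9034
  5       350.00       313.1493     1,565.7466       9,394.4793
  6     5,350.00     4,681.3799    28,088.2791     196,617.9539
  Σ                  6,319.1882    32,928.8355     219,038.3243
P = 6,319.1882; D_Mac = 5.21093 yrs; D_mod = 5.09626 yrs; C = 33.15371.
Duration effect: -5.09626 × (+0.022) = -0.112118
Convexity effect: 0.5 × 33.15371 × (0.022)² = +0.0080232
ΔP/P ≈ -0.112118 + 0.0080232 = -0.104095 = -10.4095%.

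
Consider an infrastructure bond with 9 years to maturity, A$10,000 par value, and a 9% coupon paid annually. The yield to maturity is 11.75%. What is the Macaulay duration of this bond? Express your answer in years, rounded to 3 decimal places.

6.313 years

Periodic yield y = 0.1175. Discount each cash flow and weight by its year:
  t   CF        PV=CF/(1+0.1175)^t    t·PV
  1       900.00       805.3691       805.3691
  2       900.00       720.6883     1,441.3765
  3       900.00       644.9112     1,934.7336
  4       900.00       577.1017     2,308.4070
  5       900.00       516.4221     2,582.1107
  6       900.00       462.1227     2,772.7363
  7       900.00       413.5326     2,894.7284
  8       900.00       370.0516     2,960.4126
  9    10,900.00     4,010.5018    36,094.5159
  Σ                  8,520.7011    53,794.3901
Price P = Σ PV = 8,520.7011.
Macaulay duration = Σ(t·PV) / P = 53,794.3901 / 8,520.7011 = 6.31338 years.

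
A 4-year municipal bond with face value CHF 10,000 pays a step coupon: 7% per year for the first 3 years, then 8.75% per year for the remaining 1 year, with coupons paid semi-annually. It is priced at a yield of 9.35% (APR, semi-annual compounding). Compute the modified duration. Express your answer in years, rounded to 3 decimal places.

3.380 years

Periodic yield y = 0.04675. First find Macaulay duration:
  t   CF        PV=CF/(1+0.04675)^t    t·PV
  1       350.00       334.3683       334.3683
  2       350.00       319.4347       638.8694
  3       350.00       305.1681       915.5043
  4       350.00       291.5387     1,166.1547
  5       350.00       278.5180     1,392.5898
  6       350.00       266.0788     1,596.4726
  7       437.50       317.7439     2,224.2075
  8    10,437.50     7,241.9035    57,935.2278
  Σ                  9,354.7539    66,203.3944
P = 9,354.7539; Macaulay duration = 66,203.3944 / 9,354.7539 = 7.07698 half-year periods = 3.53849 years.
Modified duration = D_Mac / (1 + y) = 3.53849 / 1.04675 = 3.38045 years.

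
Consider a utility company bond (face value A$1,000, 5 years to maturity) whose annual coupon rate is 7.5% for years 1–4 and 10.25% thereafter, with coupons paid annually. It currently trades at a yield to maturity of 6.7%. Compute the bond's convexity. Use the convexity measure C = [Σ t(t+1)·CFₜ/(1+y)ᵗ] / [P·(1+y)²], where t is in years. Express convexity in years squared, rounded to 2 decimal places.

21.98

With y = 0.067:
  t   CF        PV=CF/(1+0.067)^t    t·PV        t(t+1)·PV
  1        75.00        70.2905        70.2905         140.5811
  2        75.00        65.8768       131.7536         395.2607
  3        75.00        61.7402       185.2206         740.8824
  4        75.00        57.8634       231.4534       1,157.2670
  5     1,102.50       797.1802     3,985.9010      23,915.4059
  Σ                  1,052.9511     4,604.6191      26,349.3971
P = 1,052.9511.
Convexity = Σ t(t+1)·PV / [P·(1+y)²] = 26,349.3971 / (1,052.9511 × 1.138489) = 21.98030.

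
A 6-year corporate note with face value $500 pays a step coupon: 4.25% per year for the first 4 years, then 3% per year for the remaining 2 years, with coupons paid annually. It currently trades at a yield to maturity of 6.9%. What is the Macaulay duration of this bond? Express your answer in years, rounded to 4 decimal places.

5.3709 years

Periodic yield y = 0.069. Discount each cash flow and weight by its year:
  t   CF        PV=CF/(1+0.069)^t    t·PV
  1        21.25        19.8784        19.8784
  2        21.25        18.5953        37.1906
  3        21.25        17.3951        52.1852
  4        21.25        16.2723        65.0891
  5        15.00        10.7449        53.7245
  6       515.00       345.0969     2,070.5811
  Σ                    427.9828     2,298.6489
Price P = Σ PV = 427.9828.
Macaulay duration = Σ(t·PV) / P = 2,298.6489 / 427.9828 = 5.37089 years.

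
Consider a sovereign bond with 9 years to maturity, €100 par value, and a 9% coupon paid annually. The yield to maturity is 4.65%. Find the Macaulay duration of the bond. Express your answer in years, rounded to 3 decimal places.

6.873 years

Periodic yield y = 0.0465. Discount each cash flow and weight by its year:
  t   CF        PV=CF/(1+0.0465)^t    t·PV
  1         9.00         8.6001         8.6001
  2         9.00         8.2180        16.4359
  3         9.00         7.8528        23.5584
  4         9.00         7.5039        30.0155
  5         9.00         7.1704        35.8522
  6         9.00         6.8518        41.1110
  7         9.00         6.5474        45.8317
  8         9.00         6.2565        50.0517
  9       109.00        72.4058       651.6523
  Σ                    131.4067       903.1088
Price P = Σ PV = 131.4067.
Macaulay duration = Σ(t·PV) / P = 903.1088 / 131.4067 = 6.87263 years.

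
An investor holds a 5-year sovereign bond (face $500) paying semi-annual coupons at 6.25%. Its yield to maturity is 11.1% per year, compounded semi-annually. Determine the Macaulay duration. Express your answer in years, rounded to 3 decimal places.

4.290 years

Periodic yield y = 0.0555. Discount each cash flow and weight by its period:
  t   CF        PV=CF/(1+0.0555)^t    t·PV
  1       15.625        14.8034        14.8034
  2       15.625        14.0250        28.0500
  3       15.625        13.2876        39.8627
  4       15.625        12.5889        50.3555
  5       15.625        11.9269        59.6347
  6       15.625        11.2998        67.7988
  7       15.625        10.7056        74.9394
  8       15.625        10.1427        81.1417
  9       15.625         9.6094        86.4845
  10     515.625       300.4357     3,004.3574
  Σ                    408.8251     3,507.4281
Price P = Σ PV = 408.8251.
Macaulay duration = Σ(t·PV) / P = 3,507.4281 / 408.8251 = 8.57929 half-year periods.
In years: 8.57929 / 2 = 4.28964 years.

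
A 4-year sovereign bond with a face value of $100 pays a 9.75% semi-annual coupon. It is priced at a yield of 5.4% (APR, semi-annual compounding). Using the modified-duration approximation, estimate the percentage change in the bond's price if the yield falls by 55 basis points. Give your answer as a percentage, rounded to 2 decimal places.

+1.85%

Periodic yield y = 0.027. Modified duration first:
  t   CF        PV=CF/(1+0.027)^t    t·PV
  1        4.875         4.7468         4.7468
  2        4.875         4.6220         9.2441
  3        4.875         4.5005        13.5016
  4        4.875         4.3822        17.5288
  5        4.875         4.2670        21.3350
  6        4.875         4.1548        24.9289
  7        4.875         4.0456        28.3191
  8      104.875        84.7439       677.9512
  Σ                    115.4629       797.5555
P = 115.4629; D_Mac = 6.90746 half-year periods = 3.45373 yrs; D_mod = 3.45373/(1+0.027) = 3.36293 yrs.
ΔP/P ≈ -D_mod · Δy = -3.36293 × (-0.0055) = +0.018496 = +1.8496%.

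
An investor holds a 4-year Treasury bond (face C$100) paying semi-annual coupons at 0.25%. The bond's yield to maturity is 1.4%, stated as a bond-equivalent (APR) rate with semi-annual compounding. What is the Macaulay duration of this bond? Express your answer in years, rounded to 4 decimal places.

Periodic yield y = 0.007. Discount each cash flow and weight by its period:
  t   CF        PV=CF/(1+0.007)^t    t·PV
  1        0.125         0.1241         0.1241
  2        0.125         0.1233         0.2465
  3        0.125         0.1224         0.3672
  4        0.125         0.1216         0.4862
  5        0.125         0.1207         0.6036
  6        0.125         0.1199         0.7193
  7        0.125         0.1190         0.8333
  8      100.125        94.6906       757.5246
  Σ                     95.5416       760.9049
Price P = Σ PV = 95.5416.
Macaulay duration = Σ(t·PV) / P = 760.9049 / 95.5416 = 7.96412 half-year periods.
In years: 7.96412 / 2 = 3.98206 years.

3.9821 years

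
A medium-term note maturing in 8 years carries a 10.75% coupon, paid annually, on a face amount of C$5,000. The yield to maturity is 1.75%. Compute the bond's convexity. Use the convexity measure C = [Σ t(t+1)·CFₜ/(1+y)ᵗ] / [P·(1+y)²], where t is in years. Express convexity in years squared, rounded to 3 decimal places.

With y = 0.0175:
  t   CF        PV=CF/(1+0.0175)^t    t·PV        t(t+1)·PV
  1       537.50       528.2555       528.2555       1,056.5111
  2       537.50       519.1701     1,038.3401       3,115.0203
  3       537.50       510.2408     1,530.7225       6,122.8901
  4       537.50       501.4652     2,005.8608      10,029.3039
  5       537.50       492.8405     2,464.2024      14,785.2146
  6       537.50       484.3641     2,906.1847      20,343.2929
  7       537.50       476.0335     3,332.2347      26,657.8776
  8     5,537.50     4,819.9041    38,559.2327     347,033.0942
  Σ                  8,332.2738    52,365.0335     429,143.2047
P = 8,332.2738.
Convexity = Σ t(t+1)·PV / [P·(1+y)²] = 429,143.2047 / (8,332.2738 × 1.035306) = 49.74734.

49.747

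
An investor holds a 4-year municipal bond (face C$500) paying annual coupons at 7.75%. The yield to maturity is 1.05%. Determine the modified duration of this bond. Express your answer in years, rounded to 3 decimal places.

3.600 years

Periodic yield y = 0.0105. First find Macaulay duration:
  t   CF        PV=CF/(1+0.0105)^t    t·PV
  1        38.75        38.3474        38.3474
  2        38.75        37.9489        75.8978
  3        38.75        37.5546       112.6637
  4       538.75       516.7042     2,066.8169
  Σ                    630.5550     2,293.7257
P = 630.5550; Macaulay duration = 2,293.7257 / 630.5550 = 3.63763 years.
Modified duration = D_Mac / (1 + y) = 3.63763 / 1.0105 = 3.59983 years.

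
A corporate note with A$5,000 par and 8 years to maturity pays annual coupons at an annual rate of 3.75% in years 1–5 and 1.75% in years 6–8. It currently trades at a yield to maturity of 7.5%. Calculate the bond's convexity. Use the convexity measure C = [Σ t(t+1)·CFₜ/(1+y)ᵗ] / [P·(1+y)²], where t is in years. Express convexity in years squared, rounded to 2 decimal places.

51.30

With y = 0.075:
  t   CF        PV=CF/(1+0.075)^t    t·PV        t(t+1)·PV
  1       187.50       174.4186       174.4186         348.8372
  2       187.50       162.2499       324.4997         973.4992
  3       187.50       150.9301       452.7903       1,811.1613
  4       187.50       140.4001       561.6004       2,808.0020
  5       187.50       130.6047       653.0237       3,918.1423
  6        87.50        56.6966       340.1798       2,381.2586
  7        87.50        52.7411       369.1874       2,953.4990
  8     5,087.50     2,852.5726    22,820.5809     205,385.2281
  Σ                  3,720.6137    25,696.2808     220,579.6277
P = 3,720.6137.
Convexity = Σ t(t+1)·PV / [P·(1+y)²] = 220,579.6277 / (3,720.6137 × 1.155625) = 51.30195.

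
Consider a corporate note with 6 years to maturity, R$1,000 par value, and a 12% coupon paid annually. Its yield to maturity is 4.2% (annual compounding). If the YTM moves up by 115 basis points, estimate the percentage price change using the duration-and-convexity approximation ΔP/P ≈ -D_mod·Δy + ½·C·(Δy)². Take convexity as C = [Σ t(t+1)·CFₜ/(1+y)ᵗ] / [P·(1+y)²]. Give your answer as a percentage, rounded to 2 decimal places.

With y = 0.042:
  t   CF        PV=CF/(1+0.042)^t    t·PV        t(t+1)·PV
  1       120.00       115.1631       115.1631         230.3263
  2       120.00       110.5213       221.0425         663.1275
  3       120.00       106.0665       318.1994       1,272.7976
  4       120.00       101.7912       407.1649       2,035.8246
  5       120.00        97.6883       488.4416       2,930.6497
  6     1,120.00       875.0074     5,250.0442      36,750.3094
  Σ                  1,406.2378     6,800.0558      43,883.0351
P = 1,406.2378; D_Mac = 4.83564 yrs; D_mod = 4.64073 yrs; C = 28.74104.
Duration effect: -4.64073 × (+0.0115) = -0.053368
Convexity effect: 0.5 × 28.74104 × (0.0115)² = +0.0019005
ΔP/P ≈ -0.053368 + 0.0019005 = -0.051468 = -5.1468%.

-5.15%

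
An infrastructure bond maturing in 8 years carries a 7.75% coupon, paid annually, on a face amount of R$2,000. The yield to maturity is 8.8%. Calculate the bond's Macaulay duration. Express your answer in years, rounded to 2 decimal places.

Periodic yield y = 0.088. Discount each cash flow and weight by its year:
  t   CF        PV=CF/(1+0.088)^t    t·PV
  1       155.00       142.4632       142.4632
  2       155.00       130.9405       261.8809
  3       155.00       120.3497       361.0491
  4       155.00       110.6155       442.4621
  5       155.00       101.6687       508.3434
  6       155.00        93.4455       560.6729
  7       155.00        85.8874       601.2118
  8     2,155.00     1,097.5293     8,780.2342
  Σ                  1,882.8998    11,658.3177
Price P = Σ PV = 1,882.8998.
Macaulay duration = Σ(t·PV) / P = 11,658.3177 / 1,882.8998 = 6.19168 years.

6.19 years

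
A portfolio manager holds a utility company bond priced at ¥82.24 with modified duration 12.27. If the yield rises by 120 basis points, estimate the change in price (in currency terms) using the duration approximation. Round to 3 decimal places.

Duration approximation: ΔP/P ≈ -D_mod · Δy = -12.27 × (+0.012) = -0.147240.
ΔP ≈ 82.24 × (-0.147240) = -12.1090176.

-¥12.109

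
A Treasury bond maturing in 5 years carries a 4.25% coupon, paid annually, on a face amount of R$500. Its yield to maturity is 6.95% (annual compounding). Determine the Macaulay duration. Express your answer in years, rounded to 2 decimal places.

Periodic yield y = 0.0695. Discount each cash flow and weight by its year:
  t   CF        PV=CF/(1+0.0695)^t    t·PV
  1        21.25        19.8691        19.8691
  2        21.25        18.5779        37.1559
  3        21.25        17.3707        52.1120
  4        21.25        16.2419        64.9674
  5       521.25       372.5136     1,862.5680
  Σ                    444.5732     2,036.6724
Price P = Σ PV = 444.5732.
Macaulay duration = Σ(t·PV) / P = 2,036.6724 / 444.5732 = 4.58119 years.

4.58 years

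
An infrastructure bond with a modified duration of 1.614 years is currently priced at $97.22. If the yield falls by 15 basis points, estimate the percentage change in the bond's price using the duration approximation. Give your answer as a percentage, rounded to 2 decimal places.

Duration approximation: ΔP/P ≈ -D_mod · Δy = -1.614 × (-0.0015) = +0.002421.
As a percentage: +0.2421%.

+0.24%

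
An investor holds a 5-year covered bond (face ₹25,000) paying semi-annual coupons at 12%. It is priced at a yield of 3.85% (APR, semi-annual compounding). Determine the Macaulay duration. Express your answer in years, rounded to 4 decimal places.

4.0786 years

Periodic yield y = 0.01925. Discount each cash flow and weight by its period:
  t   CF        PV=CF/(1+0.01925)^t    t·PV
  1     1,500.00     1,471.6703     1,471.6703
  2     1,500.00     1,443.8757     2,887.7515
  3     1,500.00     1,416.6061     4,249.8182
  4     1,500.00     1,389.8514     5,559.4057
  5     1,500.00     1,363.6021     6,818.0105
  6     1,500.00     1,337.8485     8,027.0910
  7     1,500.00     1,312.5813     9,188.0692
  8     1,500.00     1,287.7913    10,302.3307
  9     1,500.00     1,263.4695    11,371.2259
  10   26,500.00    21,899.7256   218,997.2557
  Σ                 34,187.0220   278,872.6288
Price P = Σ PV = 34,187.0220.
Macaulay duration = Σ(t·PV) / P = 278,872.6288 / 34,187.0220 = 8.15727 half-year periods.
In years: 8.15727 / 2 = 4.07863 years.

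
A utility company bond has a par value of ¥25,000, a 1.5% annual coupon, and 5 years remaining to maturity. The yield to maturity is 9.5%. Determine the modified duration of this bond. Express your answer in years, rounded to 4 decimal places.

Periodic yield y = 0.095. First find Macaulay duration:
  t   CF        PV=CF/(1+0.095)^t    t·PV
  1       375.00       342.4658       342.4658
  2       375.00       312.7541       625.5082
  3       375.00       285.6202       856.8606
  4       375.00       260.8404     1,043.3614
  5    25,375.00    16,118.9020    80,594.5100
  Σ                 17,320.5824    83,462.7060
P = 17,320.5824; Macaulay duration = 83,462.7060 / 17,320.5824 = 4.81870 years.
Modified duration = D_Mac / (1 + y) = 4.81870 / 1.095 = 4.40064 years.

4.4006 years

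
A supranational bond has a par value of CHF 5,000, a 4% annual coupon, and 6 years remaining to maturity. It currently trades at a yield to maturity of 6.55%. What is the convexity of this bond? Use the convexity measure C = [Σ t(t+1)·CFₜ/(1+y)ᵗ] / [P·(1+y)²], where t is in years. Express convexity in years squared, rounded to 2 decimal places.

With y = 0.0655:
  t   CF        PV=CF/(1+0.0655)^t    t·PV        t(t+1)·PV
  1       200.00       187.7053       187.7053         375.4106
  2       200.00       176.1664       352.3328       1,056.9984
  3       200.00       165.3368       496.0105       1,984.0421
  4       200.00       155.1730       620.6920       3,103.4602
  5       200.00       145.6340       728.1699       4,369.0195
  6     5,200.00     3,553.7152    21,322.2912     149,256.0382
  Σ                  4,383.7307    23,707.2017     160,144.9690
P = 4,383.7307.
Convexity = Σ t(t+1)·PV / [P·(1+y)²] = 160,144.9690 / (4,383.7307 × 1.135290) = 32.17826.

32.18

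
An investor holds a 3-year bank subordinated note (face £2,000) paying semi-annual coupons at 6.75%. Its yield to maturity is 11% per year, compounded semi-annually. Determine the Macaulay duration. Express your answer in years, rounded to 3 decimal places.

2.750 years

Periodic yield y = 0.055. Discount each cash flow and weight by its period:
  t   CF        PV=CF/(1+0.055)^t    t·PV
  1        67.50        63.9810        63.9810
  2        67.50        60.6455       121.2911
  3        67.50        57.4839       172.4518
  4        67.50        54.4871       217.9485
  5        67.50        51.6466       258.2328
  6     2,067.50     1,499.4458     8,996.6746
  Σ                  1,787.6900     9,830.5798
Price P = Σ PV = 1,787.6900.
Macaulay duration = Σ(t·PV) / P = 9,830.5798 / 1,787.6900 = 5.49904 half-year periods.
In years: 5.49904 / 2 = 2.74952 years.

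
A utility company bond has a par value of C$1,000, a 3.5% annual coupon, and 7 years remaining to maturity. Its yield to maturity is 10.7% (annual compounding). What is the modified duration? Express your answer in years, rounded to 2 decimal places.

5.54 years

Periodic yield y = 0.107. First find Macaulay duration:
  t   CF        PV=CF/(1+0.107)^t    t·PV
  1        35.00        31.6170        31.6170
  2        35.00        28.5610        57.1219
  3        35.00        25.8003        77.4010
  4        35.00        23.3065        93.2261
  5        35.00        21.0538       105.2689
  6        35.00        19.0188       114.1126
  7     1,035.00       508.0506     3,556.3545
  Σ                    657.4080     4,035.1019
P = 657.4080; Macaulay duration = 4,035.1019 / 657.4080 = 6.13790 years.
Modified duration = D_Mac / (1 + y) = 6.13790 / 1.107 = 5.54462 years.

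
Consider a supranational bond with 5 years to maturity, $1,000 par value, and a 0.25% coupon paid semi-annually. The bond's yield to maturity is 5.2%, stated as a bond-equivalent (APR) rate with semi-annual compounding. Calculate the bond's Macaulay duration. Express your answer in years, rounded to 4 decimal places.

Periodic yield y = 0.026. Discount each cash flow and weight by its period:
  t   CF        PV=CF/(1+0.026)^t    t·PV
  1         1.25         1.2183         1.2183
  2         1.25         1.1874         2.3749
  3         1.25         1.1574         3.4721
  4         1.25         1.1280         4.5121
  5         1.25         1.0994         5.4972
  6         1.25         1.0716         6.4295
  7         1.25         1.0444         7.3110
  8         1.25         1.0180         8.1437
  9         1.25         0.9922         8.9295
  10    1,001.25       774.5847     7,745.8471
  Σ                    784.5015     7,793.7354
Price P = Σ PV = 784.5015.
Macaulay duration = Σ(t·PV) / P = 7,793.7354 / 784.5015 = 9.93463 half-year periods.
In years: 9.93463 / 2 = 4.96732 years.

4.9673 years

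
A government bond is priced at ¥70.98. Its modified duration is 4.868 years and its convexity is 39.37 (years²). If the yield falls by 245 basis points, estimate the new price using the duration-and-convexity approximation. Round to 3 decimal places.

Duration effect: -D_mod·Δy = -4.868 × (-0.0245) = +0.119266
Convexity effect: ½·C·(Δy)² = 0.5 × 39.37 × (-0.0245)² = +0.01181592125
ΔP/P ≈ +0.119266 + 0.01181592125 = +0.13108192125
New price ≈ 70.98 × (1 + 0.13108192125) = 80.284194770325.

¥80.284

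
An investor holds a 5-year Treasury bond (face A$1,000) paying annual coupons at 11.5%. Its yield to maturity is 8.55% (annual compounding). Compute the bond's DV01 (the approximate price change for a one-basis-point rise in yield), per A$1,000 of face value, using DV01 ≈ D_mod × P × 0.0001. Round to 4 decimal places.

Periodic yield y = 0.0855.
  t   CF        PV=CF/(1+0.0855)^t    t·PV
  1       115.00       105.9420       105.9420
  2       115.00        97.5974       195.1948
  3       115.00        89.9101       269.7302
  4       115.00        82.8283       331.3130
  5     1,115.00       739.8194     3,699.0971
  Σ                  1,116.0971     4,601.2771
P = 1,116.0971; D_Mac = 4.12265 yrs; D_mod = 3.79793 yrs.
DV01 ≈ 3.79793 × 1,116.0971 × 0.0001 = 0.423885.

A$0.4239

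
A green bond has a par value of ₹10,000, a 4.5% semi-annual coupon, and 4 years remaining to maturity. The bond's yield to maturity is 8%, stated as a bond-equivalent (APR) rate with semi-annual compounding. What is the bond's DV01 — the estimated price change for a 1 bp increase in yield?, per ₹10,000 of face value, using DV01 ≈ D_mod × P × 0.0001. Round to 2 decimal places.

₹3.12

Periodic yield y = 0.04.
  t   CF        PV=CF/(1+0.04)^t    t·PV
  1       225.00       216.3462       216.3462
  2       225.00       208.0251       416.0503
  3       225.00       200.0242       600.0725
  4       225.00       192.3309       769.3238
  5       225.00       184.9336       924.6680
  6       225.00       177.8208     1,066.9246
  7       225.00       170.9815     1,196.8706
  8    10,225.00     7,471.3073    59,770.4588
  Σ                  8,821.7696    64,960.7147
P = 8,821.7696; D_Mac = 7.36368 half-year periods = 3.68184 yrs; D_mod = 3.54023 yrs.
DV01 ≈ 3.54023 × 8,821.7696 × 0.0001 = 3.123111.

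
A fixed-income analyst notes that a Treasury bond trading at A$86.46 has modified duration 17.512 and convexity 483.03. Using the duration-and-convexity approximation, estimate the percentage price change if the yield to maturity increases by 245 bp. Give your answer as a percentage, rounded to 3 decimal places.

Duration effect: -D_mod·Δy = -17.512 × (+0.0245) = -0.429044
Convexity effect: ½·C·(Δy)² = 0.5 × 483.03 × (0.0245)² = +0.14496937875
ΔP/P ≈ -0.429044 + 0.14496937875 = -0.28407462125
= -28.407462125%.

-28.407%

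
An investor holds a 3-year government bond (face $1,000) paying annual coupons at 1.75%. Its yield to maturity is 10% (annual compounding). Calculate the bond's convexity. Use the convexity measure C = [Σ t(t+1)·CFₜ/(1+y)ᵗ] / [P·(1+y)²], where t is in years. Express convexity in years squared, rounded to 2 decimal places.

9.66

With y = 0.1:
  t   CF        PV=CF/(1+0.1)^t    t·PV        t(t+1)·PV
  1        17.50        15.9091        15.9091          31.8182
  2        17.50        14.4628        28.9256          86.7769
  3     1,017.50       764.4628     2,293.3884       9,173.5537
  Σ                    794.8347     2,338.2231       9,292.1488
P = 794.8347.
Convexity = Σ t(t+1)·PV / [P·(1+y)²] = 9,292.1488 / (794.8347 × 1.210000) = 9.66171.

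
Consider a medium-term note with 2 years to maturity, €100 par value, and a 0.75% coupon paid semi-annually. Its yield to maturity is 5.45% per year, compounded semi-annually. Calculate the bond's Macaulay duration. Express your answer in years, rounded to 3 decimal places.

Periodic yield y = 0.02725. Discount each cash flow and weight by its period:
  t   CF        PV=CF/(1+0.02725)^t    t·PV
  1        0.375         0.3651         0.3651
  2        0.375         0.3554         0.7107
  3        0.375         0.3459         1.0378
  4      100.375        90.1407       360.5628
  Σ                     91.2071       362.6764
Price P = Σ PV = 91.2071.
Macaulay duration = Σ(t·PV) / P = 362.6764 / 91.2071 = 3.97641 half-year periods.
In years: 3.97641 / 2 = 1.98820 years.

1.988 years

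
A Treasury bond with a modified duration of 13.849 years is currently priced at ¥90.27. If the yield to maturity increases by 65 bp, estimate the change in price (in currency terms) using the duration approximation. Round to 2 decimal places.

Duration approximation: ΔP/P ≈ -D_mod · Δy = -13.849 × (+0.0065) = -0.0900185.
ΔP ≈ 90.27 × (-0.0900185) = -8.125969995.

-¥8.13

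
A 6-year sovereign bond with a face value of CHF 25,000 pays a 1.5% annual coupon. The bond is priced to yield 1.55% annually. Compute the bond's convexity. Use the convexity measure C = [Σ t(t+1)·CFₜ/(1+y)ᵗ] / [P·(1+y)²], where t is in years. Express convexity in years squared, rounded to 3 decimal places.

With y = 0.0155:
  t   CF        PV=CF/(1+0.0155)^t    t·PV        t(t+1)·PV
  1       375.00       369.2762       369.2762         738.5524
  2       375.00       363.6398       727.2796       2,181.8388
  3       375.00       358.0894     1,074.2682       4,297.0730
  4       375.00       352.6237     1,410.4950       7,052.4750
  5       375.00       347.2415     1,736.2075      10,417.2451
  6    25,375.00    23,138.0356   138,828.2135     971,797.4942
  Σ                 24,928.9063   144,145.7400     996,484.6785
P = 24,928.9063.
Convexity = Σ t(t+1)·PV / [P·(1+y)²] = 996,484.6785 / (24,928.9063 × 1.031240) = 38.76212.

38.762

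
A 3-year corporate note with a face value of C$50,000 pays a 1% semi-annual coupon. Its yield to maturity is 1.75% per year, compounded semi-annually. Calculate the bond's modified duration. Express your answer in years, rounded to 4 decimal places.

2.9367 years

Periodic yield y = 0.00875. First find Macaulay duration:
  t   CF        PV=CF/(1+0.00875)^t    t·PV
  1       250.00       247.8315       247.8315
  2       250.00       245.6818       491.3635
  3       250.00       243.5507       730.6521
  4       250.00       241.4381       965.7524
  5       250.00       239.3438     1,196.7192
  6    50,250.00    47,690.8189   286,144.9134
  Σ                 48,908.6648   289,777.2321
P = 48,908.6648; Macaulay duration = 289,777.2321 / 48,908.6648 = 5.92486 half-year periods = 2.96243 years.
Modified duration = D_Mac / (1 + y) = 2.96243 / 1.00875 = 2.93674 years.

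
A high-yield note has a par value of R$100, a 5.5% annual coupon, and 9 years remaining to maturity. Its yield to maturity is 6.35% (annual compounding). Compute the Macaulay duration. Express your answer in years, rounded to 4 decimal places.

Periodic yield y = 0.0635. Discount each cash flow and weight by its year:
  t   CF        PV=CF/(1+0.0635)^t    t·PV
  1         5.50         5.1716         5.1716
  2         5.50         4.8628         9.7256
  3         5.50         4.5725        13.7174
  4         5.50         4.2994        17.1978
  5         5.50         4.0427        20.2137
  6         5.50         3.8013        22.8081
  7         5.50         3.5744        25.0206
  8         5.50         3.3610        26.8876
  9       105.50        60.6199       545.5788
  Σ                     94.3056       686.3213
Price P = Σ PV = 94.3056.
Macaulay duration = Σ(t·PV) / P = 686.3213 / 94.3056 = 7.27763 years.

7.2776 years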